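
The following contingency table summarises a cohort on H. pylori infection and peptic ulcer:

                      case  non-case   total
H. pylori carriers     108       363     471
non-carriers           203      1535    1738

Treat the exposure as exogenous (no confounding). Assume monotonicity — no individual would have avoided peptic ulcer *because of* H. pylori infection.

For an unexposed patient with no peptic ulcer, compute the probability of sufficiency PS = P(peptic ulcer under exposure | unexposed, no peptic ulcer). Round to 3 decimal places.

PS ≈ 0.127

p₁ = P(outcome | exposed) = 108/471 = 0.2293
p₀ = P(outcome | unexposed) = 203/1738 = 0.1168
Under exogeneity and monotonicity, PS = (p₁ − p₀)/(1 − p₀).
PS = (0.2293 − 0.1168) / 0.8832 ≈ 0.1274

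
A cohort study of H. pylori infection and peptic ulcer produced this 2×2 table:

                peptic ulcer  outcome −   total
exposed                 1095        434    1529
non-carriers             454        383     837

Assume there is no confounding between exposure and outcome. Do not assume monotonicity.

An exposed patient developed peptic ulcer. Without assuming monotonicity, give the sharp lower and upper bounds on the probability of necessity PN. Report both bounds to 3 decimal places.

p₁ = P(outcome | exposed) = 1095/1529 = 0.71615
p₀ = P(outcome | unexposed) = 454/837 = 0.54241
Under exogeneity alone the bounds on PN are max{0,(p₁−p₀)/p₁} ≤ PN ≤ min{1,(1−p₀)/p₁}.
  lower = (p₁ − p₀)/p₁ = 0.17374 / 0.71615 ≈ 0.2426
  upper = min{1, (1 − p₀)/p₁} = 0.45759 / 0.71615 ≈ 0.6389

0.243 ≤ PN ≤ 0.639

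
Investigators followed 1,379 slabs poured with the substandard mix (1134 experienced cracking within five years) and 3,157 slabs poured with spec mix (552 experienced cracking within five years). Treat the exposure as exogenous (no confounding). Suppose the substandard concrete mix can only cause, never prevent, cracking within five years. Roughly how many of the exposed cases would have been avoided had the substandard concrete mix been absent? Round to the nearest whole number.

p₁ = P(outcome | exposed) = 1134/1379 = 0.82234
p₀ = P(outcome | unexposed) = 552/3157 = 0.17485
PN = (p₁ − p₀)/p₁ = (0.82234 − 0.17485) / 0.82234 ≈ 0.78737.
Attributable cases ≈ PN × (exposed cases) = 0.78737 × 1134 ≈ 892.88.

about 893 cases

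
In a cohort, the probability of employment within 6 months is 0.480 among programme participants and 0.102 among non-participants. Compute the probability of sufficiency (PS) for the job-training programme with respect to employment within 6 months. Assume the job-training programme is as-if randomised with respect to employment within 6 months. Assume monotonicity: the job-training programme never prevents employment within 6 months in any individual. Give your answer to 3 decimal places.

Let p₁ = 0.48, p₀ = 0.102.
Under exogeneity and monotonicity, PS = (p₁ − p₀) / (1 − p₀).
PS = (0.48 − 0.102) / (1 − 0.102) = 0.378 / 0.898 ≈ 0.4209

PS ≈ 0.421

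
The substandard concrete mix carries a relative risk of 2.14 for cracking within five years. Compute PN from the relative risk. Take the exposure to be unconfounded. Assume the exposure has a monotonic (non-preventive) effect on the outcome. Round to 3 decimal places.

Under exogeneity and monotonicity, PN = (RR − 1) / RR = 1 − 1/RR.
PN = (2.14 − 1) / 2.14 = 1.14 / 2.14 ≈ 0.5327

PN ≈ 0.533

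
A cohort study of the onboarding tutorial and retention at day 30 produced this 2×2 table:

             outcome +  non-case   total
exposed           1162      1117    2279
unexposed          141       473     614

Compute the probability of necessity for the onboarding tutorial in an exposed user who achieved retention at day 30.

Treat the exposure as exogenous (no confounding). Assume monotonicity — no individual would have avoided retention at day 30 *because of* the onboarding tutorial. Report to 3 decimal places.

p₁ = P(outcome | exposed) = 1162/2279 = 0.50987
p₀ = P(outcome | unexposed) = 141/614 = 0.22964
Under exogeneity and monotonicity, PN = (p₁ − p₀) / p₁.
PN = (0.50987 − 0.22964) / 0.50987 = 0.28023 / 0.50987 ≈ 0.5496

PN ≈ 0.550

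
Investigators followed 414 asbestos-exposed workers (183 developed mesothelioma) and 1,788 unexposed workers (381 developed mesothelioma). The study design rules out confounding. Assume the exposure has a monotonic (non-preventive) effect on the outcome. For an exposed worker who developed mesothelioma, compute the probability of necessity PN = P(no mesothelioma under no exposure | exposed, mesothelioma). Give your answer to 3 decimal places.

p₁ = P(outcome | exposed) = 183/414 = 0.44203
p₀ = P(outcome | unexposed) = 381/1788 = 0.21309
Under exogeneity and monotonicity, PN = (p₁ − p₀) / p₁.
PN = (0.44203 − 0.21309) / 0.44203 = 0.22894 / 0.44203 ≈ 0.5179

PN ≈ 0.518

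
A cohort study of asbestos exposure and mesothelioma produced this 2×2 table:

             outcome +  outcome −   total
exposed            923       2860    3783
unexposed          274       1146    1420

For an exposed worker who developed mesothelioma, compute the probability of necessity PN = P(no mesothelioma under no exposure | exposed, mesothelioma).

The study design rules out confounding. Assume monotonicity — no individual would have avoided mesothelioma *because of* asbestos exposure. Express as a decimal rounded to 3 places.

PN ≈ 0.209

p₁ = P(outcome | exposed) = 923/3783 = 0.24399
p₀ = P(outcome | unexposed) = 274/1420 = 0.19296
Under exogeneity and monotonicity, PN = (p₁ − p₀)/p₁.
PN = (0.24399 − 0.19296) / 0.24399 ≈ 0.2091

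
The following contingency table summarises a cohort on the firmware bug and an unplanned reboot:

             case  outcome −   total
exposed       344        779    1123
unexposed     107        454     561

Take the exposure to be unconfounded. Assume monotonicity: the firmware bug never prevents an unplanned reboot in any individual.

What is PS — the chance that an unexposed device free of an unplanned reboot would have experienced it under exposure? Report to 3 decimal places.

PS ≈ 0.143

p₁ = P(outcome | exposed) = 344/1123 = 0.30632
p₀ = P(outcome | unexposed) = 107/561 = 0.19073
Under exogeneity and monotonicity, PS = (p₁ − p₀) / (1 − p₀).
PS = (0.30632 − 0.19073) / (1 − 0.19073) = 0.11559 / 0.80927 ≈ 0.1428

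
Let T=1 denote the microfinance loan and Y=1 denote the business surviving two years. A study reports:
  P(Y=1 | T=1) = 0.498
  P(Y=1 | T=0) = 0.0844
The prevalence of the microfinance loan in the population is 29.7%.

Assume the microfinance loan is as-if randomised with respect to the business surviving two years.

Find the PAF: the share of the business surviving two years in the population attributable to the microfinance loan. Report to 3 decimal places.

Let p₁ = 0.498, p₀ = 0.0844.
Overall risk P(Y=1) = π·p₁ + (1−π)·p₀ = 0.297×0.498 + 0.703×0.0844 = 0.20724.
Under exogeneity, PAF = [P(Y=1) − p₀] / P(Y=1).
PAF = (0.20724 − 0.0844) / 0.20724 ≈ 0.5927

PAF ≈ 0.593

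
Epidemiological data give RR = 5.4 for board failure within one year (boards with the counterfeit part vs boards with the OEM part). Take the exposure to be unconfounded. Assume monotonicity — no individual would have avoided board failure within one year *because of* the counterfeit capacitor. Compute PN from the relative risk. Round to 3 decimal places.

Under exogeneity and monotonicity, PN = (RR − 1) / RR = 1 − 1/RR.
PN = (5.4 − 1) / 5.4 = 4.4 / 5.4 ≈ 0.8148

PN ≈ 0.815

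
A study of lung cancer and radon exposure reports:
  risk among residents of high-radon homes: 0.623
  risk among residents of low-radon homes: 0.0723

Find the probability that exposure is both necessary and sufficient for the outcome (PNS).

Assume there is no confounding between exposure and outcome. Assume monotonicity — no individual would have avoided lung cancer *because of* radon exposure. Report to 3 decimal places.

Let p₁ = 0.623, p₀ = 0.0723.
Under exogeneity and monotonicity, PNS = p₁ − p₀.
PNS = 0.623 − 0.0723 = 0.5507

PNS ≈ 0.551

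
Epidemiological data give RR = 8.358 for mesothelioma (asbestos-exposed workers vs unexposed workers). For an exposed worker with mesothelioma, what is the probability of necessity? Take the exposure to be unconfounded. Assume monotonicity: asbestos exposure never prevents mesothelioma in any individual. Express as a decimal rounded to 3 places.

Under exogeneity and monotonicity, PN = (RR − 1) / RR = 1 − 1/RR.
PN = (8.358 − 1) / 8.358 = 7.358 / 8.358 ≈ 0.8804

PN ≈ 0.880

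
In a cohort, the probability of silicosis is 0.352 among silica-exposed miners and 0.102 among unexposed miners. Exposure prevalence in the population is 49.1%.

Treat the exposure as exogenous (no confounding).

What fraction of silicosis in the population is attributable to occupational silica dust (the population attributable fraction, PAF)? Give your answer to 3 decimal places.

Let p₁ = 0.352, p₀ = 0.102.
Overall risk P(Y=1) = π·p₁ + (1−π)·p₀ = 0.491×0.352 + 0.509×0.102 = 0.22475.
Under exogeneity, PAF = [P(Y=1) − p₀] / P(Y=1).
PAF = (0.22475 − 0.102) / 0.22475 ≈ 0.5462

PAF ≈ 0.546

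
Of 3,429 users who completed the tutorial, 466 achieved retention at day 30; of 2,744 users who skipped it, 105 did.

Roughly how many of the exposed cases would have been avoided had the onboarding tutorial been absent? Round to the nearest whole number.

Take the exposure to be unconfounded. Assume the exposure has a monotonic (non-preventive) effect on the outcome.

p₁ = P(outcome | exposed) = 466/3429 = 0.1359
p₀ = P(outcome | unexposed) = 105/2744 = 0.038265
PN = (p₁ − p₀)/p₁ = (0.1359 − 0.038265) / 0.1359 ≈ 0.71843.
Attributable cases ≈ PN × (exposed cases) = 0.71843 × 466 ≈ 334.79.

about 335 cases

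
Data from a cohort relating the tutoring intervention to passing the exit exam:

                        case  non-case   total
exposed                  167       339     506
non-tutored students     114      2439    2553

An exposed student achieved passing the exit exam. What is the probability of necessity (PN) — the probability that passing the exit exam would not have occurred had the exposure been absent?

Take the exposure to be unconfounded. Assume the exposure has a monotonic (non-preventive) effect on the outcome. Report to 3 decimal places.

p₁ = P(outcome | exposed) = 167/506 = 0.33004
p₀ = P(outcome | unexposed) = 114/2553 = 0.044653
Under exogeneity and monotonicity, PN = (p₁ − p₀) / p₁.
PN = (0.33004 − 0.044653) / 0.33004 = 0.28539 / 0.33004 ≈ 0.8647

PN ≈ 0.865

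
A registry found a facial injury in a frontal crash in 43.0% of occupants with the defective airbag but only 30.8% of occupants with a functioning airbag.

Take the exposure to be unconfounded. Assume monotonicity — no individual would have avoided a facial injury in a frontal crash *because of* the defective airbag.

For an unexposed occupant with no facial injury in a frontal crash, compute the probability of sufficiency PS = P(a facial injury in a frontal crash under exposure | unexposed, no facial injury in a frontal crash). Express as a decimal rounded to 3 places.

PS ≈ 0.176

p₁ = 0.43, p₀ = 0.308.
Under exogeneity and monotonicity, PS = (p₁ − p₀) / (1 − p₀).
PS = (0.43 − 0.308) / (1 − 0.308) = 0.122 / 0.692 ≈ 0.1763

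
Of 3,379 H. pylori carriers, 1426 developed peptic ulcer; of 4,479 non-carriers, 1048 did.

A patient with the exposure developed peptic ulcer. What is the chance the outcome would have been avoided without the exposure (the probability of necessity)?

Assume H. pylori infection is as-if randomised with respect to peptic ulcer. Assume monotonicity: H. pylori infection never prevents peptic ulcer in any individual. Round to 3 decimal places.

p₁ = P(outcome | exposed) = 1426/3379 = 0.42202
p₀ = P(outcome | unexposed) = 1048/4479 = 0.23398
Under exogeneity and monotonicity, PN = (p₁ − p₀) / p₁.
PN = (0.42202 − 0.23398) / 0.42202 = 0.18804 / 0.42202 ≈ 0.4456

PN ≈ 0.446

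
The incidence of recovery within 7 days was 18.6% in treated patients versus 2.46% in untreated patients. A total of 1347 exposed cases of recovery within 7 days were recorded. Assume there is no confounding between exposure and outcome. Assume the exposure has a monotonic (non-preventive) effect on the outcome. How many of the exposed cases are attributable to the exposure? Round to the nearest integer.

p₁ = 0.186, p₀ = 0.0246.
PN = (p₁ − p₀)/p₁ = (0.186 − 0.0246) / 0.186 ≈ 0.86774.
Attributable cases ≈ PN × (exposed cases) = 0.86774 × 1347 ≈ 1168.85.

about 1169 cases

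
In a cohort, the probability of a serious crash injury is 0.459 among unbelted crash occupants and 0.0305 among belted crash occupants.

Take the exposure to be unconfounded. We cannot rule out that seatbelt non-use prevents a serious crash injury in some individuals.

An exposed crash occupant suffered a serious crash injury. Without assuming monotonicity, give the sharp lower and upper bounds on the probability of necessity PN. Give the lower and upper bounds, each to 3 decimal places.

0.934 ≤ PN ≤ 1.000

Let p₁ = 0.459, p₀ = 0.0305.
Under exogeneity alone the bounds on PN are max{0,(p₁−p₀)/p₁} ≤ PN ≤ min{1,(1−p₀)/p₁}.
  lower = (p₁ − p₀)/p₁ = 0.4285 / 0.459 ≈ 0.9336
  upper = min{1, (1 − p₀)/p₁} = 0.9695 / 0.459 ≈ 2.1122 → capped at 1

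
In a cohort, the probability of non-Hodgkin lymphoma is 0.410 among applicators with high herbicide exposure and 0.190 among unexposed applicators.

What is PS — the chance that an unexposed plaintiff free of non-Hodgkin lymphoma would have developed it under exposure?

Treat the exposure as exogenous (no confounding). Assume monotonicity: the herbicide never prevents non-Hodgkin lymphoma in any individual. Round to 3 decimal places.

PS ≈ 0.272

Let p₁ = 0.41, p₀ = 0.19.
Under exogeneity and monotonicity, PS = (p₁ − p₀) / (1 − p₀).
PS = (0.41 − 0.19) / (1 − 0.19) = 0.22 / 0.81 ≈ 0.2716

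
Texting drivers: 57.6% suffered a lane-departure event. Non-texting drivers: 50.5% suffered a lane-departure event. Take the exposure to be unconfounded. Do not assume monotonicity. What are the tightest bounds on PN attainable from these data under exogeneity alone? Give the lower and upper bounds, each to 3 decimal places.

p₁ = 0.576, p₀ = 0.505.
Under exogeneity alone the bounds on PN are max{0,(p₁−p₀)/p₁} ≤ PN ≤ min{1,(1−p₀)/p₁}.
  lower = (p₁ − p₀)/p₁ = 0.071 / 0.576 ≈ 0.1233
  upper = min{1, (1 − p₀)/p₁} = 0.495 / 0.576 ≈ 0.8594

0.123 ≤ PN ≤ 0.859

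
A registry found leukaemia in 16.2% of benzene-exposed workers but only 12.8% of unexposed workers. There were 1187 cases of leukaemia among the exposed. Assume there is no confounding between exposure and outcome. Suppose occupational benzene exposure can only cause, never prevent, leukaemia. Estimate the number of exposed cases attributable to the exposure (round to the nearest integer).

p₁ = 0.162, p₀ = 0.128.
PN = (p₁ − p₀)/p₁ = (0.162 − 0.128) / 0.162 ≈ 0.20988.
Attributable cases ≈ PN × (exposed cases) = 0.20988 × 1187 ≈ 249.12.

about 249 cases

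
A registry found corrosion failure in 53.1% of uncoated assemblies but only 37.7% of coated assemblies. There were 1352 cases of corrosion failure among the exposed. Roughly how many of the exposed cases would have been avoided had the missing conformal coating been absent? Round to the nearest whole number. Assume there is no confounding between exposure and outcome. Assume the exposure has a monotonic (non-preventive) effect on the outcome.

about 392 cases

p₁ = 0.531, p₀ = 0.377.
PN = (p₁ − p₀)/p₁ = (0.531 − 0.377) / 0.531 ≈ 0.29002.
Attributable cases ≈ PN × (exposed cases) = 0.29002 × 1352 ≈ 392.11.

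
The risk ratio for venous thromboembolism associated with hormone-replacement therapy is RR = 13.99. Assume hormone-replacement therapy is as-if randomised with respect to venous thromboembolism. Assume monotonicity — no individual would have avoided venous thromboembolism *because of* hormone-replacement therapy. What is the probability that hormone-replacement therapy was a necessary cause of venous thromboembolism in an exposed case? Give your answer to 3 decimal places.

Under exogeneity and monotonicity, PN = (RR − 1) / RR = 1 − 1/RR.
PN = (13.99 − 1) / 13.99 = 12.99 / 13.99 ≈ 0.9285

PN ≈ 0.929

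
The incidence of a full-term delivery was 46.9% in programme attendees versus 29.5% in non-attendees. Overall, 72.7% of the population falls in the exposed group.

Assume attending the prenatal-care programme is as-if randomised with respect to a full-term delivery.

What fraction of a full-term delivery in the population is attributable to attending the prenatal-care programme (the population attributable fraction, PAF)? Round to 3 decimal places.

PAF ≈ 0.300

p₁ = 0.469, p₀ = 0.295.
Overall risk P(Y=1) = π·p₁ + (1−π)·p₀ = 0.727×0.469 + 0.273×0.295 = 0.4215.
Under exogeneity, PAF = [P(Y=1) − p₀] / P(Y=1).
PAF = (0.4215 − 0.295) / 0.4215 ≈ 0.3001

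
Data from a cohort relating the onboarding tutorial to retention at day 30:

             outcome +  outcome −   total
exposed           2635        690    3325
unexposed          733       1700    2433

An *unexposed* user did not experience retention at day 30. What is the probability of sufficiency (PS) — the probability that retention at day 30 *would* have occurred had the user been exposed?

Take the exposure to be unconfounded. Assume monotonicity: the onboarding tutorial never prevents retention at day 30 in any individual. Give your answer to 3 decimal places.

p₁ = P(outcome | exposed) = 2635/3325 = 0.79248
p₀ = P(outcome | unexposed) = 733/2433 = 0.30127
Under exogeneity and monotonicity, PS = (p₁ − p₀) / (1 − p₀).
PS = (0.79248 − 0.30127) / (1 − 0.30127) = 0.49121 / 0.69873 ≈ 0.7030

PS ≈ 0.703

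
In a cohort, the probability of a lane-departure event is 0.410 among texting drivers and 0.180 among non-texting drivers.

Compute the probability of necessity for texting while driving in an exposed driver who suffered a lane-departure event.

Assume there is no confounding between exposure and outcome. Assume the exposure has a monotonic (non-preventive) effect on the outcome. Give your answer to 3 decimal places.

PN ≈ 0.561

Let p₁ = 0.41, p₀ = 0.18.
Under exogeneity and monotonicity, PN = (p₁ − p₀) / p₁.
PN = (0.41 − 0.18) / 0.41 = 0.23 / 0.41 ≈ 0.5610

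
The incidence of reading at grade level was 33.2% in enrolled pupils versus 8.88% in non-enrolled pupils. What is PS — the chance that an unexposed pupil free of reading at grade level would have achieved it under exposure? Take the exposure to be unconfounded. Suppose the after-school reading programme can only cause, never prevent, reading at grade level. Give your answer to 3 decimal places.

p₁ = 0.332, p₀ = 0.0888.
Under exogeneity and monotonicity, PS = (p₁ − p₀) / (1 − p₀).
PS = (0.332 − 0.0888) / (1 − 0.0888) = 0.2432 / 0.9112 ≈ 0.2669

PS ≈ 0.267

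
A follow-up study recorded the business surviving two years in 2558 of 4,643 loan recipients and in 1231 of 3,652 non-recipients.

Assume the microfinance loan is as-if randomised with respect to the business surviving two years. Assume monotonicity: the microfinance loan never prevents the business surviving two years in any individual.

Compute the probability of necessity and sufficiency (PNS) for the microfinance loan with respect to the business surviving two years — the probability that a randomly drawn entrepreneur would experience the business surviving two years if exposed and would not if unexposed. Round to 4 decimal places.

PNS ≈ 0.2139

p₁ = P(outcome | exposed) = 2558/4643 = 0.55094
p₀ = P(outcome | unexposed) = 1231/3652 = 0.33708
Under exogeneity and monotonicity, PNS = p₁ − p₀.
PNS = 0.55094 − 0.33708 = 0.21386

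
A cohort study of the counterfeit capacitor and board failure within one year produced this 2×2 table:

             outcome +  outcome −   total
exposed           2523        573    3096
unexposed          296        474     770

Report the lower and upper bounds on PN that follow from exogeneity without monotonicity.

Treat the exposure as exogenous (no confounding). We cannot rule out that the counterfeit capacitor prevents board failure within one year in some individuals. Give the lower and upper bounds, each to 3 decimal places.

p₁ = P(outcome | exposed) = 2523/3096 = 0.81492
p₀ = P(outcome | unexposed) = 296/770 = 0.38442
Under exogeneity alone the bounds on PN are max{0,(p₁−p₀)/p₁} ≤ PN ≤ min{1,(1−p₀)/p₁}.
  lower = (p₁ − p₀)/p₁ = 0.43051 / 0.81492 ≈ 0.5283
  upper = min{1, (1 − p₀)/p₁} = 0.61558 / 0.81492 ≈ 0.7554

0.528 ≤ PN ≤ 0.755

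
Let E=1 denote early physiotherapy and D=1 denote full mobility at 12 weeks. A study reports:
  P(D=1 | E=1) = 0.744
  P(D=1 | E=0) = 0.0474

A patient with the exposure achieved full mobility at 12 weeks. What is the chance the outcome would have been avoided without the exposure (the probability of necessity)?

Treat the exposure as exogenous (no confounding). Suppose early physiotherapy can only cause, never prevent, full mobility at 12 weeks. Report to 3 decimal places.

PN ≈ 0.936

Let p₁ = 0.744, p₀ = 0.0474.
Under exogeneity and monotonicity, PN = (p₁ − p₀) / p₁.
PN = (0.744 − 0.0474) / 0.744 = 0.6966 / 0.744 ≈ 0.9363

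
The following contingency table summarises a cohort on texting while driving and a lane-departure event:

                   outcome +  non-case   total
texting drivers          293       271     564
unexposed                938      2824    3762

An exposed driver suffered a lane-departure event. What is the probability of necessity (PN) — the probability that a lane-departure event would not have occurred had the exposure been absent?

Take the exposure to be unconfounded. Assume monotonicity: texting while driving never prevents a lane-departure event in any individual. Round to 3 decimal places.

p₁ = P(outcome | exposed) = 293/564 = 0.5195
p₀ = P(outcome | unexposed) = 938/3762 = 0.24934
Under exogeneity and monotonicity, PN = (p₁ − p₀)/p₁.
PN = (0.5195 − 0.24934) / 0.5195 ≈ 0.5201

PN ≈ 0.520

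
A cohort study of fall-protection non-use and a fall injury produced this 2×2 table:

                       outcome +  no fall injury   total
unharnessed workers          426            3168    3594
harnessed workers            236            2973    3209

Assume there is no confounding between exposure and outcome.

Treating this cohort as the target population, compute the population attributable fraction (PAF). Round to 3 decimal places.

PAF ≈ 0.244

p₁ = P(outcome | exposed) = 426/3594 = 0.11853
p₀ = P(outcome | unexposed) = 236/3209 = 0.073543
Exposure prevalence π = 3594/6803 = 0.5283; overall risk P(Y=1) = 0.09731.
Under exogeneity, PAF = [P(Y=1) − p₀]/P(Y=1).
PAF = (0.09731 − 0.073543) / 0.09731 ≈ 0.2442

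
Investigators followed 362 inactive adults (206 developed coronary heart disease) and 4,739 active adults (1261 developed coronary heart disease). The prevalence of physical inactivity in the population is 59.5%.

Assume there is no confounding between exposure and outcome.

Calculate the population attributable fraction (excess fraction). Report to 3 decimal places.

p₁ = P(outcome | exposed) = 206/362 = 0.56906
p₀ = P(outcome | unexposed) = 1261/4739 = 0.26609
Overall risk P(Y=1) = π·p₁ + (1−π)·p₀ = 0.595×0.56906 + 0.405×0.26609 = 0.44636.
Under exogeneity, PAF = [P(Y=1) − p₀] / P(Y=1).
PAF = (0.44636 − 0.26609) / 0.44636 ≈ 0.4039

PAF ≈ 0.404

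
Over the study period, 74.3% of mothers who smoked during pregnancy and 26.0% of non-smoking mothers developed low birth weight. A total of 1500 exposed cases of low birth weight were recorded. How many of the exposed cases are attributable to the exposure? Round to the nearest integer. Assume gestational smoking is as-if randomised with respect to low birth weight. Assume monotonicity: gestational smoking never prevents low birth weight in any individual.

about 975 cases

p₁ = 0.743, p₀ = 0.26.
PN = (p₁ − p₀)/p₁ = (0.743 − 0.26) / 0.743 ≈ 0.65007.
Attributable cases ≈ PN × (exposed cases) = 0.65007 × 1500 ≈ 975.10.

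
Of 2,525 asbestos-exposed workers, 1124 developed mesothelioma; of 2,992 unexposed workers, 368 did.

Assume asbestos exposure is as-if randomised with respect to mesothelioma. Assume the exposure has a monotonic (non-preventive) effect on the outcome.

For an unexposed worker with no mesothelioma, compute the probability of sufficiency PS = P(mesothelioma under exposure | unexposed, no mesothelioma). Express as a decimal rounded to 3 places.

PS ≈ 0.367

p₁ = P(outcome | exposed) = 1124/2525 = 0.44515
p₀ = P(outcome | unexposed) = 368/2992 = 0.12299
Under exogeneity and monotonicity, PS = (p₁ − p₀) / (1 − p₀).
PS = (0.44515 − 0.12299) / (1 − 0.12299) = 0.32215 / 0.87701 ≈ 0.3673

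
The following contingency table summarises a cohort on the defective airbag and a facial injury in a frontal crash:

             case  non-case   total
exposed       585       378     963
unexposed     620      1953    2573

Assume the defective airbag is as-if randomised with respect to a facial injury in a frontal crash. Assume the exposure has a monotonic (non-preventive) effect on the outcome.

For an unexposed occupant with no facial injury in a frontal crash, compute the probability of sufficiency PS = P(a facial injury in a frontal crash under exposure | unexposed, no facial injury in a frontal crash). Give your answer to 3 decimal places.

PS ≈ 0.483

p₁ = P(outcome | exposed) = 585/963 = 0.60748
p₀ = P(outcome | unexposed) = 620/2573 = 0.24096
Under exogeneity and monotonicity, PS = (p₁ − p₀)/(1 − p₀).
PS = (0.60748 − 0.24096) / 0.75904 ≈ 0.4829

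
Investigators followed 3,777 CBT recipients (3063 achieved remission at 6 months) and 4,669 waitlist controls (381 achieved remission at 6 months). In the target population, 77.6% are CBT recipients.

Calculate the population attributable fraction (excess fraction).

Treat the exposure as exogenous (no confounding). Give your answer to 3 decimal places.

PAF ≈ 0.874

p₁ = P(outcome | exposed) = 3063/3777 = 0.81096
p₀ = P(outcome | unexposed) = 381/4669 = 0.081602
Overall risk P(Y=1) = π·p₁ + (1−π)·p₀ = 0.776×0.81096 + 0.224×0.081602 = 0.64758.
Under exogeneity, PAF = [P(Y=1) − p₀] / P(Y=1).
PAF = (0.64758 − 0.081602) / 0.64758 ≈ 0.8740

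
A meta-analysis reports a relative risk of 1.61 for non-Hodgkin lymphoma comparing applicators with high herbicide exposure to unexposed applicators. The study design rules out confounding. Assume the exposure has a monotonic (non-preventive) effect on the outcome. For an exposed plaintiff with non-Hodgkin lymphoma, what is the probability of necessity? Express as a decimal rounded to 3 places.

Under exogeneity and monotonicity, PN = (RR − 1) / RR = 1 − 1/RR.
PN = (1.61 − 1) / 1.61 = 0.61 / 1.61 ≈ 0.3789

PN ≈ 0.379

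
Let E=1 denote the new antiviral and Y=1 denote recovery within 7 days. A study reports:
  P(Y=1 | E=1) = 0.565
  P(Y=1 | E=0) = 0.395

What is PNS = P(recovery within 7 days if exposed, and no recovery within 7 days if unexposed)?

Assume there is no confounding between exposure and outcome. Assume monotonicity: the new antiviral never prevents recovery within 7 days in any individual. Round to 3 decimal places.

PNS ≈ 0.170

Let p₁ = 0.565, p₀ = 0.395.
Under exogeneity and monotonicity, PNS = p₁ − p₀.
PNS = 0.565 − 0.395 = 0.17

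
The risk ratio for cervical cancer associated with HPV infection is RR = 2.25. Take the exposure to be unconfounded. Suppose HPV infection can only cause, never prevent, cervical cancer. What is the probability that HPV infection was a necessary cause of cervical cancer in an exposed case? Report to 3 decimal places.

Under exogeneity and monotonicity, PN = (RR − 1) / RR = 1 − 1/RR.
PN = (2.25 − 1) / 2.25 = 1.25 / 2.25 ≈ 0.5556

PN ≈ 0.556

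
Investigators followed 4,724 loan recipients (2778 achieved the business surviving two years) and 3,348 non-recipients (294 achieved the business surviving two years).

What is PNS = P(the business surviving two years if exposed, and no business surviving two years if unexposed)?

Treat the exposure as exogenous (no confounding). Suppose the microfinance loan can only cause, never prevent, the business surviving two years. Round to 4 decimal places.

p₁ = P(outcome | exposed) = 2778/4724 = 0.58806
p₀ = P(outcome | unexposed) = 294/3348 = 0.087814
Under exogeneity and monotonicity, PNS = p₁ − p₀.
PNS = 0.58806 − 0.087814 = 0.50025

PNS ≈ 0.5002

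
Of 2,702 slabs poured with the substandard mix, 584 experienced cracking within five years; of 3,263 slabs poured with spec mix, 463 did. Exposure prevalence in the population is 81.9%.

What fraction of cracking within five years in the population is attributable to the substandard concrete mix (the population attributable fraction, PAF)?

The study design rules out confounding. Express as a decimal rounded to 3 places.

p₁ = P(outcome | exposed) = 584/2702 = 0.21614
p₀ = P(outcome | unexposed) = 463/3263 = 0.14189
Overall risk P(Y=1) = π·p₁ + (1−π)·p₀ = 0.819×0.21614 + 0.181×0.14189 = 0.2027.
Under exogeneity, PAF = [P(Y=1) − p₀] / P(Y=1).
PAF = (0.2027 − 0.14189) / 0.2027 ≈ 0.3000

PAF ≈ 0.300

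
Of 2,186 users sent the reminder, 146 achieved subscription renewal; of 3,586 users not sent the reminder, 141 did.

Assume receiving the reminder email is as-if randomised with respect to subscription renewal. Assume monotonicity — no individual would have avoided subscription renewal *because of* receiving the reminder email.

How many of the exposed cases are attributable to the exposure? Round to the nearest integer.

p₁ = P(outcome | exposed) = 146/2186 = 0.066789
p₀ = P(outcome | unexposed) = 141/3586 = 0.03932
PN = (p₁ − p₀)/p₁ = (0.066789 − 0.03932) / 0.066789 ≈ 0.41128.
Attributable cases ≈ PN × (exposed cases) = 0.41128 × 146 ≈ 60.05.

about 60 cases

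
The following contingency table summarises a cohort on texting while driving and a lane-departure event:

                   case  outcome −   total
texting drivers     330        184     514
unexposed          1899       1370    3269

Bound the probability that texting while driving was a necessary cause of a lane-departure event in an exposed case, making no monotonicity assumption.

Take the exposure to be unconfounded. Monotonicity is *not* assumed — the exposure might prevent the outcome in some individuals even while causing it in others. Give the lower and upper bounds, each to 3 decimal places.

p₁ = P(outcome | exposed) = 330/514 = 0.64202
p₀ = P(outcome | unexposed) = 1899/3269 = 0.58091
Under exogeneity alone the bounds on PN are max{0,(p₁−p₀)/p₁} ≤ PN ≤ min{1,(1−p₀)/p₁}.
  lower = (p₁ − p₀)/p₁ = 0.061112 / 0.64202 ≈ 0.0952
  upper = min{1, (1 − p₀)/p₁} = 0.41909 / 0.64202 ≈ 0.6528

0.095 ≤ PN ≤ 0.653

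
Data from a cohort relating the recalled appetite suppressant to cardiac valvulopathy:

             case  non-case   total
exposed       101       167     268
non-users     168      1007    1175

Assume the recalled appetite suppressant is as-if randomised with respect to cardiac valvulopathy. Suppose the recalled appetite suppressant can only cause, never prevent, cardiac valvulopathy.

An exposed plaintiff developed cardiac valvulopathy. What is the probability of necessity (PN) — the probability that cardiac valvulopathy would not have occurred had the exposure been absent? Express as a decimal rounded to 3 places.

p₁ = P(outcome | exposed) = 101/268 = 0.37687
p₀ = P(outcome | unexposed) = 168/1175 = 0.14298
Under exogeneity and monotonicity, PN = (p₁ − p₀) / p₁.
PN = (0.37687 − 0.14298) / 0.37687 = 0.23389 / 0.37687 ≈ 0.6206

PN ≈ 0.621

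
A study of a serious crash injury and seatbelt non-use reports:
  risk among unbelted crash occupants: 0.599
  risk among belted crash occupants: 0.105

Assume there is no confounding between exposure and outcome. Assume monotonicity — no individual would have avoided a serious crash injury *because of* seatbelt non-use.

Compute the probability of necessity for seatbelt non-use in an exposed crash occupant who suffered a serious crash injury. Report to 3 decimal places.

Let p₁ = 0.599, p₀ = 0.105.
Under exogeneity and monotonicity, PN = (p₁ − p₀) / p₁.
PN = (0.599 − 0.105) / 0.599 = 0.494 / 0.599 ≈ 0.8247

PN ≈ 0.825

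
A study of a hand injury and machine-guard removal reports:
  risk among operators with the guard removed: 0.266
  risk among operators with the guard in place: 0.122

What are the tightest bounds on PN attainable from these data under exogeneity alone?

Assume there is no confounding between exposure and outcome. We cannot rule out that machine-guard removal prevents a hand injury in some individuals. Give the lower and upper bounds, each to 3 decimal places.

0.541 ≤ PN ≤ 1.000

Let p₁ = 0.266, p₀ = 0.122.
Under exogeneity alone the bounds on PN are max{0,(p₁−p₀)/p₁} ≤ PN ≤ min{1,(1−p₀)/p₁}.
  lower = (p₁ − p₀)/p₁ = 0.144 / 0.266 ≈ 0.5414
  upper = min{1, (1 − p₀)/p₁} = 0.878 / 0.266 ≈ 3.3008 → capped at 1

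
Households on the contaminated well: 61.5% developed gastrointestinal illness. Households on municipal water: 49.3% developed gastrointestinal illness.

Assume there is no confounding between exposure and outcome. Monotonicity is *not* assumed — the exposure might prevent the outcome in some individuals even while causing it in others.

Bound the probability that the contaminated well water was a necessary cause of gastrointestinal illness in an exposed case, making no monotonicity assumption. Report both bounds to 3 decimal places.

p₁ = 0.615, p₀ = 0.493.
Under exogeneity alone the bounds on PN are max{0,(p₁−p₀)/p₁} ≤ PN ≤ min{1,(1−p₀)/p₁}.
  lower = (p₁ − p₀)/p₁ = 0.122 / 0.615 ≈ 0.1984
  upper = min{1, (1 − p₀)/p₁} = 0.507 / 0.615 ≈ 0.8244

0.198 ≤ PN ≤ 0.824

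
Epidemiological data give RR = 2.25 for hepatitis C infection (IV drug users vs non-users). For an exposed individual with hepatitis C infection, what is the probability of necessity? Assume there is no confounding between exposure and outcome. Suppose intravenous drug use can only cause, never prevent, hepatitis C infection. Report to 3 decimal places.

Under exogeneity and monotonicity, PN = (RR − 1) / RR = 1 − 1/RR.
PN = (2.25 − 1) / 2.25 = 1.25 / 2.25 ≈ 0.5556

PN ≈ 0.556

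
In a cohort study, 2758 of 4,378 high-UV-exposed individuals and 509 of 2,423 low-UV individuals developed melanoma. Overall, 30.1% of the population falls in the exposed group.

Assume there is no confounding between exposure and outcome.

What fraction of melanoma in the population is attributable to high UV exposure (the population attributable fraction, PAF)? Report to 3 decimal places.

PAF ≈ 0.376

p₁ = P(outcome | exposed) = 2758/4378 = 0.62997
p₀ = P(outcome | unexposed) = 509/2423 = 0.21007
Overall risk P(Y=1) = π·p₁ + (1−π)·p₀ = 0.301×0.62997 + 0.699×0.21007 = 0.33646.
Under exogeneity, PAF = [P(Y=1) − p₀] / P(Y=1).
PAF = (0.33646 − 0.21007) / 0.33646 ≈ 0.3756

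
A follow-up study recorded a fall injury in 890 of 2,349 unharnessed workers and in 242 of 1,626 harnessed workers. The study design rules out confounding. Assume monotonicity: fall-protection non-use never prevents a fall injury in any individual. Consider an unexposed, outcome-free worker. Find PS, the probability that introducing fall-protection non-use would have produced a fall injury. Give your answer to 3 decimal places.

PS ≈ 0.270

p₁ = P(outcome | exposed) = 890/2349 = 0.37888
p₀ = P(outcome | unexposed) = 242/1626 = 0.14883
Under exogeneity and monotonicity, PS = (p₁ − p₀) / (1 − p₀).
PS = (0.37888 − 0.14883) / (1 − 0.14883) = 0.23005 / 0.85117 ≈ 0.2703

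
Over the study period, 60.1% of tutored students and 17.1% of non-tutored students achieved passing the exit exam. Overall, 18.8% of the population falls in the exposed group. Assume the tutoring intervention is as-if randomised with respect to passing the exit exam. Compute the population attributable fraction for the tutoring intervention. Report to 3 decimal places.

p₁ = 0.601, p₀ = 0.171.
Overall risk P(Y=1) = π·p₁ + (1−π)·p₀ = 0.188×0.601 + 0.812×0.171 = 0.25184.
Under exogeneity, PAF = [P(Y=1) − p₀] / P(Y=1).
PAF = (0.25184 − 0.171) / 0.25184 ≈ 0.3210

PAF ≈ 0.321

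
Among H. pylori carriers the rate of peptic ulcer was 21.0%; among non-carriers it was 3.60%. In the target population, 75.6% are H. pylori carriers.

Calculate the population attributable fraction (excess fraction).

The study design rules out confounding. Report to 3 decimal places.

PAF ≈ 0.785

p₁ = 0.21, p₀ = 0.036.
Overall risk P(Y=1) = π·p₁ + (1−π)·p₀ = 0.756×0.21 + 0.244×0.036 = 0.16754.
Under exogeneity, PAF = [P(Y=1) − p₀] / P(Y=1).
PAF = (0.16754 − 0.036) / 0.16754 ≈ 0.7851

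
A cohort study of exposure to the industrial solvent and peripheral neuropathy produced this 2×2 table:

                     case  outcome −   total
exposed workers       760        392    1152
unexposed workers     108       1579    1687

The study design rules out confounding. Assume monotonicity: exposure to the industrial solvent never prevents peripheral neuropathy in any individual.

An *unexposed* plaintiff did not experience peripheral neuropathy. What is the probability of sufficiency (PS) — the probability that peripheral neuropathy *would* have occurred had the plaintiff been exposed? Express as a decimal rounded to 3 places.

p₁ = P(outcome | exposed) = 760/1152 = 0.65972
p₀ = P(outcome | unexposed) = 108/1687 = 0.064019
Under exogeneity and monotonicity, PS = (p₁ − p₀)/(1 − p₀).
PS = (0.65972 − 0.064019) / 0.93598 ≈ 0.6364

PS ≈ 0.636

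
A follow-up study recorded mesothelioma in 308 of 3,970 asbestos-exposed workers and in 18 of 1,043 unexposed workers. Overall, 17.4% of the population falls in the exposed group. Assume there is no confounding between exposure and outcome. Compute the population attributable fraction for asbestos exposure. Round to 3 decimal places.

p₁ = P(outcome | exposed) = 308/3970 = 0.077582
p₀ = P(outcome | unexposed) = 18/1043 = 0.017258
Overall risk P(Y=1) = π·p₁ + (1−π)·p₀ = 0.174×0.077582 + 0.826×0.017258 = 0.027754.
Under exogeneity, PAF = [P(Y=1) − p₀] / P(Y=1).
PAF = (0.027754 − 0.017258) / 0.027754 ≈ 0.3782

PAF ≈ 0.378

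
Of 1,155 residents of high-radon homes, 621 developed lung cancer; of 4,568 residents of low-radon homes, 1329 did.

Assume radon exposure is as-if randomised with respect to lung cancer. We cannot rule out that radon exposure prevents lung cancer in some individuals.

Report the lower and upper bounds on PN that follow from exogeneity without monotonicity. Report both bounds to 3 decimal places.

p₁ = P(outcome | exposed) = 621/1155 = 0.53766
p₀ = P(outcome | unexposed) = 1329/4568 = 0.29094
Under exogeneity alone the bounds on PN are max{0,(p₁−p₀)/p₁} ≤ PN ≤ min{1,(1−p₀)/p₁}.
  lower = (p₁ − p₀)/p₁ = 0.24673 / 0.53766 ≈ 0.4589
  upper = min{1, (1 − p₀)/p₁} = 0.70906 / 0.53766 ≈ 1.3188 → capped at 1

0.459 ≤ PN ≤ 1.000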